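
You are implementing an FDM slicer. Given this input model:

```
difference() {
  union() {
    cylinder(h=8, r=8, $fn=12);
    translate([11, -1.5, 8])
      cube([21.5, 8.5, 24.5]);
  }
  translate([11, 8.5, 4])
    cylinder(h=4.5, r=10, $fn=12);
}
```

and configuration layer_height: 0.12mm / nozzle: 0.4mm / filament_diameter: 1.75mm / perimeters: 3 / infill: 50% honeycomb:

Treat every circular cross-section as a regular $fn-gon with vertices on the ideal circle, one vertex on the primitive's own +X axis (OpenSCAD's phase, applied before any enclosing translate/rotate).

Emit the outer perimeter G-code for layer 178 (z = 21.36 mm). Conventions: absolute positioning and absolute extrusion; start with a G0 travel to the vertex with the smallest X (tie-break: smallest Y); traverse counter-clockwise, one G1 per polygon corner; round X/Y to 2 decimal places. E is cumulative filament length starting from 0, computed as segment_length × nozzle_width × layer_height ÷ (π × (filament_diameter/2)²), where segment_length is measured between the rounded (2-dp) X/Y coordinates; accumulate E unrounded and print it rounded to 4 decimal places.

G0 X11.00 Y-1.50 Z21.36
G1 X32.50 Y-1.50 E0.4291
G1 X32.50 Y7.00 E0.5987
G1 X11.00 Y7.00 E1.0277
G1 X11.00 Y-1.50 E1.1974

At z = 21.36 mm: the cylinder is not intersected at this z (z outside [0, 8]); the 21.5×8.5 cube at (11, -1.5) contributes its full rectangle; Merging all regions: only the 21.5×8.5 cube at (11, -1.5) is present, so the union is just that shape — 1 connected region; the cylinder at (11, 8.5) is not intersected at this z (z outside [4, 8.5]); Taking the first minus the rest: none of the subtracted shapes is present at this height, so the result so far is unchanged — 1 connected region. The outline is a single polygon with 4 vertices. Extrusion per mm of travel: 0.4 × 0.12 / (π × 0.875²) = 0.019956. Accumulating E over each segment gives final E = 1.1974.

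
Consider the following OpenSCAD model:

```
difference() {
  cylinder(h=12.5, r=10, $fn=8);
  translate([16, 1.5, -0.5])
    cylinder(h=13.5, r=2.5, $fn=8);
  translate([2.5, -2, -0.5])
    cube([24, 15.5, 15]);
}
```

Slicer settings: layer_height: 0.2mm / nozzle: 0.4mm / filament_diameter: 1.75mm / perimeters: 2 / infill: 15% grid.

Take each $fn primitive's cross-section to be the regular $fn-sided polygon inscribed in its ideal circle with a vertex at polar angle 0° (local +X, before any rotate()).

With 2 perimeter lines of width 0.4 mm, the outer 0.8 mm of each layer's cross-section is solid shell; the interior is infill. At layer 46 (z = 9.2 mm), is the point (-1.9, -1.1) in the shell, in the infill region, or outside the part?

At z = 9.2 mm: the r=10 cylinder contributes a regular 8-gon of circumradius 10; the r=2.5 cylinder at (16, 1.5) gives a regular 8-gon of circumradius 2.5 (constant along its height); the cube at (2.5, -2) (footprint 24×15.5) is included at this height; After the difference (first − rest): starting from the r=10 cylinder, the r=2.5 cylinder at (16, 1.5) misses the remaining region (no effect); the 24×15.5 cube at (2.5, -2) partially overlaps it — only the 61.18 mm² overlap (of its 372.00 mm²) is removed, clipping the outline — 1 connected region. Overall, the cross-section is a single solid region. The nearest boundary edge runs (2.50, 8.96)→(2.50, -2.00); distance from the point to it = 4.40 mm. The point is inside the cross-section and 4.40 mm from the nearest boundary — more than the 0.8 mm shell width (2 × 0.4), so it's in the infill interior.

infill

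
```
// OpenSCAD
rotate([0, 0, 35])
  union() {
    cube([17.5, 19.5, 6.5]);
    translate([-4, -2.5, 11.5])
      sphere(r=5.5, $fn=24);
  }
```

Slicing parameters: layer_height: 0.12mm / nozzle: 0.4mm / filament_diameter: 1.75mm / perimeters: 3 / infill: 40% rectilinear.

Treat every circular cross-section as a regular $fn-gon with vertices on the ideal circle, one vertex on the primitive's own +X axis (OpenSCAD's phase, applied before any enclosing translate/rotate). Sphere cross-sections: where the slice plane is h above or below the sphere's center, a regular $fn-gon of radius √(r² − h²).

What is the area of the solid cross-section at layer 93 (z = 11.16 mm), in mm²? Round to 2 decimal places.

At z = 11.16 mm: the cube does not reach this height (z outside [0, 6.5]); the sphere at (-4, -2.5): section is a regular 24-gon, circumradius = √(r²−h²) = √(5.5²−0.34²) = 5.489 (area = (24/2)·5.489²·sin(360°/24) = 93.59 mm²); Merging all regions: only the r=5.5 sphere at (-4, -2.5) is present, so the union is just that shape — area = 93.59 mm²; (rotated 35° about Z; rotation is an isometry so areas/perimeters/island counts are preserved). Overall, the cross-section is a single solid region. Net area = 93.59 mm².

93.59 mm²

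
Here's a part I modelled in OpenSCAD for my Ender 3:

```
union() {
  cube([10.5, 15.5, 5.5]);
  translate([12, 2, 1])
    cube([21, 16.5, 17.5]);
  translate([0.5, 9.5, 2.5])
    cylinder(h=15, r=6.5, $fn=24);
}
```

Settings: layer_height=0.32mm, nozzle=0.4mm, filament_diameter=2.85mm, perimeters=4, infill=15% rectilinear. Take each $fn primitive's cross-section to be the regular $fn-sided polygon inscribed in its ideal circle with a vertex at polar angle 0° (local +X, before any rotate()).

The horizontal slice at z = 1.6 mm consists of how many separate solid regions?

2

At z = 1.6 mm: the cube (footprint 10.5×15.5) is included at this height; the 21×16.5 cube at (12, 2) contributes its full rectangle; the cylinder at (0.5, 9.5) does not reach this height (z outside [2.5, 17.5]); Merging all regions: the 2 present regions are separate (no shared area or edge), so areas and boundary lengths simply add and each stays a separate island — 2 connected regions. The result has 2 disconnected regions.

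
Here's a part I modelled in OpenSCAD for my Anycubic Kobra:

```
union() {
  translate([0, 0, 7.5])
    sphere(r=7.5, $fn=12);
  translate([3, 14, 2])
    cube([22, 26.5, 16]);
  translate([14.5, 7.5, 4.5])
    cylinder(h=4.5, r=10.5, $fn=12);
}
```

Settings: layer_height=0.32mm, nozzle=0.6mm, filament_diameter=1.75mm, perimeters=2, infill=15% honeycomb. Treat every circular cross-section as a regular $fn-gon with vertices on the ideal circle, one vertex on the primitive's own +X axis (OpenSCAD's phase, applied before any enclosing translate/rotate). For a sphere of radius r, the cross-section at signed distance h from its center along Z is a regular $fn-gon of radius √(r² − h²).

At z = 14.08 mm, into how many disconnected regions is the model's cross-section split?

At z = 14.08 mm: the r=7.5 sphere contributes a regular 12-gon of circumradius √(7.5²−6.58²) = 3.599; the cube at (3, 14) (footprint 22×26.5) is included at this height; the cylinder at (14.5, 7.5) does not reach this height (z outside [4.5, 9]); Taking the union: the 2 present regions are separate (no shared area or edge), so areas and boundary lengths simply add and each stays a separate island — 2 connected regions. The result has 2 disconnected regions.

2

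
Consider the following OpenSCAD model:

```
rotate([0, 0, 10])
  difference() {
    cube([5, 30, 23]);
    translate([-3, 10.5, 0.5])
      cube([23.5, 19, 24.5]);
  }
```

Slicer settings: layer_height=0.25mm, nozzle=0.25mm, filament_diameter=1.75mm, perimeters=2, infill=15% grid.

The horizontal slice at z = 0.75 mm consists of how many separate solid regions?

2

At z = 0.75 mm: the cube (footprint 5×30) is included at this height; the cube at (-3, 10.5) (footprint 23.5×19) is included at this height; Subtracting the remaining from the first: starting from the 5×30 cube, the 23.5×19 cube at (-3, 10.5) partially overlaps it — only the 95.00 mm² overlap (of its 446.50 mm²) is removed, clipping the outline — 2 connected regions; (rotated 10° about Z; rotation is an isometry so areas/perimeters/island counts are preserved). The result has 2 disconnected regions.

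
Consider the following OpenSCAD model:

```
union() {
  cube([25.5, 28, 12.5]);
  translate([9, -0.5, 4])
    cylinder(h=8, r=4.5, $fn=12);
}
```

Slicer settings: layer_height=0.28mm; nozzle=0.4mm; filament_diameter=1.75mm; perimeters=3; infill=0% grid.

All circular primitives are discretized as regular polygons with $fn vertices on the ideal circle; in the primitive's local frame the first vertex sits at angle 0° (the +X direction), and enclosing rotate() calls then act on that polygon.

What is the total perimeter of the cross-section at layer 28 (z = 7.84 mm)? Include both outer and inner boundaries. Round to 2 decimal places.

113.28 mm

At z = 7.84 mm: the 25.5×28 cube contributes its full rectangle (perimeter 107.00 mm); the r=4.5 cylinder at (9, -0.5) contributes a regular 12-gon of circumradius 4.5 (perimeter = 2·12·4.500·sin(180°/12) = 27.95 mm); Taking the union: the regions partially overlap (shared area 25.94 mm²), so the edge portions inside another operand are dropped and the merged outline is re-measured after clipping — boundary = 113.28 mm. Overall, the cross-section is a single solid region. Total boundary length (outer) = 113.28 mm.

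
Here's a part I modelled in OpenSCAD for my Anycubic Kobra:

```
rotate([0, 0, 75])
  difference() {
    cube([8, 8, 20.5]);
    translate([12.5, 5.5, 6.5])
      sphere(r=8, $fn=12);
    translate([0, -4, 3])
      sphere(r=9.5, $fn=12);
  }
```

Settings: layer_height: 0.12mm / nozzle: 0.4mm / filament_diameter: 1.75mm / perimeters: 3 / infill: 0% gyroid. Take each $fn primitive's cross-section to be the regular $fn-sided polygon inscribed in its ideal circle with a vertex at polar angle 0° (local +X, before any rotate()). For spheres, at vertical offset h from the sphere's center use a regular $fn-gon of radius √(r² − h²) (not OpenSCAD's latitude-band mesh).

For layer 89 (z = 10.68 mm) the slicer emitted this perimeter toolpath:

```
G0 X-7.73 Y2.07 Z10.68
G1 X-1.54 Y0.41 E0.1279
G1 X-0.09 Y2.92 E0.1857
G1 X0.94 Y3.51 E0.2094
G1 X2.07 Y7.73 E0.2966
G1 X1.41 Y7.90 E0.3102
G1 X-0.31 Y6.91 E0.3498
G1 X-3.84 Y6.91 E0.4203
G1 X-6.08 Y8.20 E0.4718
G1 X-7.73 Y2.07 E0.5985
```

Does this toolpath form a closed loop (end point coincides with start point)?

yes

Start point (G0): (-7.73, 2.07). End point (last G1): the path returns to the start — closed.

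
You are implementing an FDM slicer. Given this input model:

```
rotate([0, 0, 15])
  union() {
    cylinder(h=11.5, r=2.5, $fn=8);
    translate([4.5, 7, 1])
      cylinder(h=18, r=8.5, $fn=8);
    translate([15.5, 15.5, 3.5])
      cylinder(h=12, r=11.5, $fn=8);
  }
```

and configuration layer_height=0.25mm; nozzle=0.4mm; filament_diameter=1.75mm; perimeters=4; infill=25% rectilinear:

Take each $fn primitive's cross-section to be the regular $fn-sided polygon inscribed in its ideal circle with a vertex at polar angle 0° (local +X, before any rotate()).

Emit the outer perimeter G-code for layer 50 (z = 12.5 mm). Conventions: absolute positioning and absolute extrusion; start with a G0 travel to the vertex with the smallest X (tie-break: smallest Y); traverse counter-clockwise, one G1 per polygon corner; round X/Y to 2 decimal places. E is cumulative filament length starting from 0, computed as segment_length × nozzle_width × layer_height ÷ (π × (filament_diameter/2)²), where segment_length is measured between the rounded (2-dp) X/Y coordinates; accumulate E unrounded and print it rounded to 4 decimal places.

G0 X-5.68 Y5.73 Z12.50
G1 X-1.72 Y0.56 E0.2708
G1 X4.73 Y-0.28 E0.5412
G1 X9.90 Y3.68 E0.8119
G1 X10.51 Y8.33 E1.0069
G1 X13.94 Y7.88 E1.1507
G1 X20.92 Y13.23 E1.5164
G1 X22.07 Y21.96 E1.8825
G1 X16.71 Y28.94 E2.2483
G1 X7.98 Y30.09 E2.6144
G1 X1.00 Y24.73 E2.9803
G1 X-0.15 Y16.01 E3.3460
G1 X-0.03 Y15.86 E3.3540
G1 X-4.83 Y12.18 E3.6054
G1 X-5.68 Y5.73 E3.8759

At z = 12.5 mm: the cylinder does not reach this height (z outside [0, 11.5]); the cylinder at (4.5, 7): section is a regular 8-gon, circumradius r=8.5; the r=11.5 cylinder at (15.5, 15.5) contributes a regular 8-gon of circumradius 11.5; Combining (union): the regions partially overlap (shared area 44.17 mm²), so overlapping operands fuse into one piece — 1 connected region; (whole slice rotated 15° about Z — lengths, areas and connectivity unchanged). The outline is a single polygon with 14 vertices. Extrusion per mm of travel: 0.4 × 0.25 / (π × 0.875²) = 0.041575. Accumulating E over each segment gives final E = 3.8759.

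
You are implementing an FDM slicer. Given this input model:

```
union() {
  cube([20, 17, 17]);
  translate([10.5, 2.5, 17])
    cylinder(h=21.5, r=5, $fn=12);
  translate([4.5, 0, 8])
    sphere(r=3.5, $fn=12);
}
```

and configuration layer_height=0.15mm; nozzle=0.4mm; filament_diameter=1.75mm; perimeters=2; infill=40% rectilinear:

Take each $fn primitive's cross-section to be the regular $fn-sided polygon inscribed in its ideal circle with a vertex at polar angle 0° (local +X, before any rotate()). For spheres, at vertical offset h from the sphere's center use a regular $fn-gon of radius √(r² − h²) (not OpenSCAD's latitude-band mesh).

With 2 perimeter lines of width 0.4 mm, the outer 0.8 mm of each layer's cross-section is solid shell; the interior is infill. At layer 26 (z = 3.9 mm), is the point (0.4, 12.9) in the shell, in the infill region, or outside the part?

At z = 3.9 mm: the 20×17 cube contributes its full rectangle; the cylinder at (10.5, 2.5) does not reach this height (z outside [17, 38.5]); the sphere at (4.5, 0) is not intersected at this z (|z−center|=4.100 > r=3.5); Merging all regions: only the 20×17 cube is present, so the union is just that shape — 1 connected region. Overall, the cross-section is a single solid region. The nearest boundary edge runs (0.00, 17.00)→(0.00, 0.00); distance from the point to it = 0.40 mm. The point is inside the cross-section, 0.40 mm from the nearest boundary — within the 0.8 mm shell band (2 × 0.4).

shell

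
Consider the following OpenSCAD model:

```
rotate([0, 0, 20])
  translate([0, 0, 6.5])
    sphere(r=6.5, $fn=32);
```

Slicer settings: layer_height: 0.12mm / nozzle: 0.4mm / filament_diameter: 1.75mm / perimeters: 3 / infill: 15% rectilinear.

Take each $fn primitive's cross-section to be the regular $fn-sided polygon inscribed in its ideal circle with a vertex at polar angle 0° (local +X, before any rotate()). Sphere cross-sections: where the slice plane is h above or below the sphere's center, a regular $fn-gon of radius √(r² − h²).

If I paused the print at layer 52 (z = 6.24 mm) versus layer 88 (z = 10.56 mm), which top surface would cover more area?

Layer 52 (z = 6.24): the r=6.5 sphere contributes a regular 32-gon of circumradius √(6.5²−0.26²) = 6.495 (area = (32/2)·6.495²·sin(360°/32) = 131.67 mm²); (rotated 20° about Z; rotation is an isometry so areas/perimeters/island counts are preserved). So its area = 131.67 mm². Layer 88 (z = 10.56): the r=6.5 sphere slices to a regular 32-gon of circumradius 5.076 (√(r²−h²) with h=4.06 from center) (area = (32/2)·5.076²·sin(360°/32) = 80.43 mm²); (rotated 20° about Z; rotation is an isometry so areas/perimeters/island counts are preserved). So its area = 80.43 mm². Layer 52 is larger (131.67 vs 80.43 mm²).

layer 52 (z = 6.24 mm)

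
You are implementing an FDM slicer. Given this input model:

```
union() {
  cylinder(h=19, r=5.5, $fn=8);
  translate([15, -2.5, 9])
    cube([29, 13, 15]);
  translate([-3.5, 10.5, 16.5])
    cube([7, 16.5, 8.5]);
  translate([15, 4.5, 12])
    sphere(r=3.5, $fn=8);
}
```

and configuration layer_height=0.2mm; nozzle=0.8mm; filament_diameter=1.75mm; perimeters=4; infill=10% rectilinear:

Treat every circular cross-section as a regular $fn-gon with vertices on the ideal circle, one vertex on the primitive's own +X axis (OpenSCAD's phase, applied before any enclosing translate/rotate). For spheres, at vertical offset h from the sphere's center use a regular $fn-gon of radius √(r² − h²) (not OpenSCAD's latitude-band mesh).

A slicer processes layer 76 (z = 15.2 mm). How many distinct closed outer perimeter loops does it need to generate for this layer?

2

At z = 15.2 mm: the r=5.5 cylinder contributes a regular 8-gon of circumradius 5.5; the 29×13 cube at (15, -2.5) contributes its full rectangle; the cube at (-3.5, 10.5) does not reach this height (z outside [16.5, 25]); the r=3.5 sphere at (15, 4.5) slices to a regular 8-gon of circumradius 1.418 (√(r²−h²) with h=3.2 from center); Combining (union): the regions partially overlap (shared area 2.84 mm²), so overlapping operands fuse into one piece — 2 connected regions. The result has 2 disconnected regions.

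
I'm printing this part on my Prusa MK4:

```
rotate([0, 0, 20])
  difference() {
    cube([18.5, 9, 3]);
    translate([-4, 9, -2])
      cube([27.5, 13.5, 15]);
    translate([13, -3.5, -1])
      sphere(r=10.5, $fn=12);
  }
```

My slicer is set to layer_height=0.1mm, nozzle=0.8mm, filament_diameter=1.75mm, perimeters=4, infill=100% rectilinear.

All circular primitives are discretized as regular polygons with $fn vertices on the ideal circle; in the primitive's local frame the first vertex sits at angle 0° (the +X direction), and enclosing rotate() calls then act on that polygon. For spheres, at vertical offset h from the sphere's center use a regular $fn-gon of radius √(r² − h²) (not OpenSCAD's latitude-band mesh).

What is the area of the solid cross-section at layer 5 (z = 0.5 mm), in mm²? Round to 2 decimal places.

At z = 0.5 mm: the cube is present — its section is the full 18.5×9 rectangle (area 166.50 mm²); the 27.5×13.5 cube at (-4, 9) contributes its full rectangle (area 371.25 mm²); the r=10.5 sphere at (13, -3.5) slices to a regular 12-gon of circumradius 10.392 (√(r²−h²) with h=1.5 from center) (area = (12/2)·10.392²·sin(360°/12) = 324.00 mm²); Subtracting the remaining from the first: starting from the 18.5×9 cube (166.50 mm²), the 27.5×13.5 cube at (-4, 9) misses the remaining region (no effect); the r=10.5 sphere at (13, -3.5) partially overlaps it — only the 80.09 mm² overlap (of its 324.00 mm²) is removed, clipping the outline — area = 86.41 mm²; (rotated 20° about Z; rotation is an isometry so areas/perimeters/island counts are preserved). Overall, the cross-section is a single solid region. Net area = 86.41 mm².

86.41 mm²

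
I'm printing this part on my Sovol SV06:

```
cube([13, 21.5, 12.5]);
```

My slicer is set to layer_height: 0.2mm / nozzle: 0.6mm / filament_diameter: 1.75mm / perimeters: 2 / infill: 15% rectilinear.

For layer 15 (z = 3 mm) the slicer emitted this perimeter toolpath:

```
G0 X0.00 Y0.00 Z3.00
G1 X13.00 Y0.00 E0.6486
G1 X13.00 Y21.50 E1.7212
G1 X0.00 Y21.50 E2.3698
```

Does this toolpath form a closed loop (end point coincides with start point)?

Start point (G0): (0.00, 0.00). End point (last G1): the path does not return to the start — open.

no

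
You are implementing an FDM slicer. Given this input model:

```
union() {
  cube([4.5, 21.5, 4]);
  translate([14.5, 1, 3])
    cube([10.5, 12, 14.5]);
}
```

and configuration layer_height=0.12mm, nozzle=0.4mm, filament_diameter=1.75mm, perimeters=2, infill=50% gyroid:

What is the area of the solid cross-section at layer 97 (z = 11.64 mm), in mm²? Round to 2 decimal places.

126.00 mm²

At z = 11.64 mm: the cube is not intersected at this z (z outside [0, 4]); the 10.5×12 cube at (14.5, 1) contributes its full rectangle (area 126.00 mm²); Taking the union: only the 10.5×12 cube at (14.5, 1) is present, so the union is just that shape — area = 126.00 mm². Overall, the cross-section is a single solid region. Net area = 126.00 mm².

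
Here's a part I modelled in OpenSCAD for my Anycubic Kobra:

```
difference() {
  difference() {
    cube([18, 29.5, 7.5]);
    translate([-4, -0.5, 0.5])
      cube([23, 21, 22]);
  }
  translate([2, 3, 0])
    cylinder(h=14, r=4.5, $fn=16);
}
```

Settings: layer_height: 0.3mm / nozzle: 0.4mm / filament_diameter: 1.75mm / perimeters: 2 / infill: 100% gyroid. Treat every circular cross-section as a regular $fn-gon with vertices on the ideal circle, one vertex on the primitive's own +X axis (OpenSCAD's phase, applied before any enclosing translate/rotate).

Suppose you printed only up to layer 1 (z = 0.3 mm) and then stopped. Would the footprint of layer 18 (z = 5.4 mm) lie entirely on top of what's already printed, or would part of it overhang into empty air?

entirely on top

Compare the two slices. At z = 0.3: the cube (footprint 18×29.5) is included at this height (area 531.00 mm²); the cube at (-4, -0.5) is not intersected at this z (z outside [0.5, 22.5]); After the difference (first − rest): none of the subtracted shapes is present at this height, so the 18×29.5 cube is unchanged — area = 531.00 mm²; the r=4.5 cylinder at (2, 3) contributes a regular 16-gon of circumradius 4.5 (area = (16/2)·4.500²·sin(360°/16) = 61.99 mm²); Taking the first minus the rest: starting from that combined region (531.00 mm²), the r=4.5 cylinder at (2, 3) partially overlaps it — only the 42.30 mm² overlap (of its 61.99 mm²) is removed, clipping the outline — area = 488.70 mm². At z = 5.4: the cube is present — its section is the full 18×29.5 rectangle (area 531.00 mm²); the 23×21 cube at (-4, -0.5) contributes its full rectangle (area 483.00 mm²); Subtracting the remaining from the first: starting from the 18×29.5 cube (531.00 mm²), the 23×21 cube at (-4, -0.5) partially overlaps it — only the 369.00 mm² overlap (of its 483.00 mm²) is removed, clipping the outline — area = 162.00 mm²; the cylinder at (2, 3): section is a regular 16-gon, circumradius r=4.5 (area = (16/2)·4.500²·sin(360°/16) = 61.99 mm²); After the difference (first − rest): starting from the result so far (162.00 mm²), the r=4.5 cylinder at (2, 3) misses the remaining region (no effect) — area = 162.00 mm². Checking containment: the cross-section at z = 5.4 is a subset of the cross-section at z = 0.3.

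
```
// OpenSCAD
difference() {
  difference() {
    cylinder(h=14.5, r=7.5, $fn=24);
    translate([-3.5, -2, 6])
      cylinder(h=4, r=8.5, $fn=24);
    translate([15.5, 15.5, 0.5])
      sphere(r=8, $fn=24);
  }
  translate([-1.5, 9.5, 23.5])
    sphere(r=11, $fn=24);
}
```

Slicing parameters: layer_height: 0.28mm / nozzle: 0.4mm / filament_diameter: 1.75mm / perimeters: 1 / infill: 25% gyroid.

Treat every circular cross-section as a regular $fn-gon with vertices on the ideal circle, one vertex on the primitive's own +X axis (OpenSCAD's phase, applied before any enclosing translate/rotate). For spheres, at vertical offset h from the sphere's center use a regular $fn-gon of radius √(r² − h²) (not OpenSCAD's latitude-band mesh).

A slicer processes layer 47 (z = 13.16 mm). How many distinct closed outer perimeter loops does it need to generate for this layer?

At z = 13.16 mm: the r=7.5 cylinder contributes a regular 24-gon of circumradius 7.5; the cylinder at (-3.5, -2) is absent (z outside [6, 10]); the sphere at (15.5, 15.5) does not reach this height (|z−center|=12.660 > r=8); Taking the first minus the rest: none of the subtracted shapes is present at this height, so the r=7.5 cylinder is unchanged — 1 connected region; the r=11 sphere at (-1.5, 9.5) contributes a regular 24-gon of circumradius √(11²−10.34²) = 3.753; Subtracting the remaining from the first: starting from the result so far, the r=11 sphere at (-1.5, 9.5) partially overlaps it — only the 5.65 mm² overlap (of its 43.74 mm²) is removed, clipping the outline — 1 connected region. The result has 1 disconnected region.

1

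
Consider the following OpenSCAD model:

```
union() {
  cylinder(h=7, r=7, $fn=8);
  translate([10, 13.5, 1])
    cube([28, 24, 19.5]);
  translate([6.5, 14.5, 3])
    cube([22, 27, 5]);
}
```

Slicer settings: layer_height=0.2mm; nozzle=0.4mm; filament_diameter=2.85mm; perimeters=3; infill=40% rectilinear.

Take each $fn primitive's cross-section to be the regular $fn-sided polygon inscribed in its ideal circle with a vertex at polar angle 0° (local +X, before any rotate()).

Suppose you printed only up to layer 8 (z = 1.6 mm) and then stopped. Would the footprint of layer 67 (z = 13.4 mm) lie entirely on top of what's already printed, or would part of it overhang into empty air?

Compare the two slices. At z = 1.6: the cylinder: section is a regular 8-gon, circumradius r=7 (area = (8/2)·7.000²·sin(360°/8) = 138.59 mm²); the cube at (10, 13.5) is present — its section is the full 28×24 rectangle (area 672.00 mm²); the cube at (6.5, 14.5) is absent (z outside [3, 8]); Combining (union): the 2 present regions are separate (no shared area or edge), so areas and boundary lengths simply add and each stays a separate island — area = 810.59 mm². At z = 13.4: the cylinder is absent (z outside [0, 7]); the 28×24 cube at (10, 13.5) contributes its full rectangle (area 672.00 mm²); the cube at (6.5, 14.5) is not intersected at this z (z outside [3, 8]); Taking the union: only the 28×24 cube at (10, 13.5) is present, so the union is just that shape — area = 672.00 mm². Checking containment: the cross-section at z = 13.4 is a subset of the cross-section at z = 1.6.

entirely on top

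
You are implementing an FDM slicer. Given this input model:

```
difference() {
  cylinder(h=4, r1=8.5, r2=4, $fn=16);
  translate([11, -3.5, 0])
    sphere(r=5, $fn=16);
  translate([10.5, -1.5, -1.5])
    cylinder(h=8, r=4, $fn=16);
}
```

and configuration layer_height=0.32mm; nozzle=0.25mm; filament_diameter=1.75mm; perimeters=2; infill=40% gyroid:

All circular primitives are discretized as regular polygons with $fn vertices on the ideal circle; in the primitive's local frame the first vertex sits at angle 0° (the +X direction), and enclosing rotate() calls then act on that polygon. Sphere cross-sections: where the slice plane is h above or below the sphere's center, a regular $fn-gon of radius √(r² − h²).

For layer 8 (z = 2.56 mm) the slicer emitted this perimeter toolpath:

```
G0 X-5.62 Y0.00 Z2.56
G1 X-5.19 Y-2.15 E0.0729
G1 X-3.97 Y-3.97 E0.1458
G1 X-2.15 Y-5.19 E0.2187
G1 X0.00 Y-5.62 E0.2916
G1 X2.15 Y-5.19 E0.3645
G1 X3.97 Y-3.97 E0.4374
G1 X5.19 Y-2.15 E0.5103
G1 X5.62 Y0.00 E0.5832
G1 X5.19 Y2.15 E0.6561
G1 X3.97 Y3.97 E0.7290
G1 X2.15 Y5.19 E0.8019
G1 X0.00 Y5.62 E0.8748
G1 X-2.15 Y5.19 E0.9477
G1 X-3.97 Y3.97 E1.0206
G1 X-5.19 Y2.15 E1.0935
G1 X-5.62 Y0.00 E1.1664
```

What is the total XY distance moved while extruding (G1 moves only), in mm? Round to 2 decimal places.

35.07 mm

Sum the Euclidean lengths of each G1 segment: total = 35.07 mm.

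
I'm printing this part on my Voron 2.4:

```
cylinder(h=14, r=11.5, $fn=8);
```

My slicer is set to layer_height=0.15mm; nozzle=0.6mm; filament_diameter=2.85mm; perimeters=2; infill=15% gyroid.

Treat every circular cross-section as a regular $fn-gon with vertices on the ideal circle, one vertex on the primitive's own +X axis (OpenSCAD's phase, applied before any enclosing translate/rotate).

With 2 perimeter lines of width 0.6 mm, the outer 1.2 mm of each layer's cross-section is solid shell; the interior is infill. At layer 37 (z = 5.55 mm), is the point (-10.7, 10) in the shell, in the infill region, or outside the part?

outside

At z = 5.55 mm: the cylinder: section is a regular 8-gon, circumradius r=11.5. Overall, the cross-section is a single solid region. The nearest boundary edge runs (0.00, 11.50)→(-8.13, 8.13); distance from the point to it = 3.18 mm. The point is not inside any of the regions above, so it lies outside the cross-section (3.18 mm from the nearest boundary).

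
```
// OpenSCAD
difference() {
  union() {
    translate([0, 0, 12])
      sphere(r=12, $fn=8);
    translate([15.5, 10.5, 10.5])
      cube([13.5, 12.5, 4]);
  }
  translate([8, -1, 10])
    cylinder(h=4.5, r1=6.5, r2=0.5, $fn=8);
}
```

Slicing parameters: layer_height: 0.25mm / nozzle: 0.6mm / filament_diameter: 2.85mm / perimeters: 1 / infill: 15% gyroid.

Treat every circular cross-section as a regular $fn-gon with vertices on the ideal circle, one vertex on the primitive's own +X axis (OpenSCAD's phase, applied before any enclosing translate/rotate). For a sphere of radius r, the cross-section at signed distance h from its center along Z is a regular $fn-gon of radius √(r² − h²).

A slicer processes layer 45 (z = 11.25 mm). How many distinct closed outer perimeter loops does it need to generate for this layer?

2

At z = 11.25 mm: the r=12 sphere slices to a regular 8-gon of circumradius 11.977 (√(r²−h²) with h=0.75 from center); the 13.5×12.5 cube at (15.5, 10.5) contributes its full rectangle; Merging all regions: the 2 present regions are separate (no shared area or edge), so areas and boundary lengths simply add and each stays a separate island — 2 connected regions; the cone at (8, -1) contributes a regular 8-gon of circumradius 4.833 (interpolated between r1=6.5 and r2=0.5 at t=0.278); Taking the first minus the rest: starting from the result so far, the cone at (8, -1) partially overlaps it — only the 59.35 mm² overlap (of its 66.08 mm²) is removed, clipping the outline — 2 connected regions. The result has 2 disconnected regions.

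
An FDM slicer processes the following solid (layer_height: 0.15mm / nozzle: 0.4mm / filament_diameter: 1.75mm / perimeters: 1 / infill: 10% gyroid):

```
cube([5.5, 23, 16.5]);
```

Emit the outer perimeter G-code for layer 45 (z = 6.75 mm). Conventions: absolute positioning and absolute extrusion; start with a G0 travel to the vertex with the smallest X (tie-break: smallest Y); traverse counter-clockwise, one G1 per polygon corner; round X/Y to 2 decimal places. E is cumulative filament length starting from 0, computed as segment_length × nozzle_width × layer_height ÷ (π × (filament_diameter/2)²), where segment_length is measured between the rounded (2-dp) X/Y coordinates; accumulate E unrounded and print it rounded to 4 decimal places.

G0 X0.00 Y0.00 Z6.75
G1 X5.50 Y0.00 E0.1372
G1 X5.50 Y23.00 E0.7109
G1 X0.00 Y23.00 E0.8481
G1 X0.00 Y0.00 E1.4219

At z = 6.75 mm: the cube is present — its section is the full 5.5×23 rectangle. The outline is a single polygon with 4 vertices. Extrusion per mm of travel: 0.4 × 0.15 / (π × 0.875²) = 0.024945. Accumulating E over each segment gives final E = 1.4219.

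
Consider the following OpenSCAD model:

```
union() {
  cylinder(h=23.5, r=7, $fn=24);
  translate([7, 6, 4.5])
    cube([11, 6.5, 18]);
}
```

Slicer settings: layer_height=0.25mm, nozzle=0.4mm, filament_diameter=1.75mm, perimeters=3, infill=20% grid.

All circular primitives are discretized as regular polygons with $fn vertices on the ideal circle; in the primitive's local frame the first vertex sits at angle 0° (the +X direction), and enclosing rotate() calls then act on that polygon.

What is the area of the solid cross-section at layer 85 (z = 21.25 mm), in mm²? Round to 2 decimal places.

At z = 21.25 mm: the r=7 cylinder gives a regular 24-gon of circumradius 7 (constant along its height) (area = (24/2)·7.000²·sin(360°/24) = 152.19 mm²); the 11×6.5 cube at (7, 6) contributes its full rectangle (area 71.50 mm²); Taking the union: the 2 present regions are separate (no shared area or edge), so areas and boundary lengths simply add and each stays a separate island — area = 223.69 mm². Overall, the cross-section has 2 separate islands. Net area = 223.69 mm².

223.69 mm²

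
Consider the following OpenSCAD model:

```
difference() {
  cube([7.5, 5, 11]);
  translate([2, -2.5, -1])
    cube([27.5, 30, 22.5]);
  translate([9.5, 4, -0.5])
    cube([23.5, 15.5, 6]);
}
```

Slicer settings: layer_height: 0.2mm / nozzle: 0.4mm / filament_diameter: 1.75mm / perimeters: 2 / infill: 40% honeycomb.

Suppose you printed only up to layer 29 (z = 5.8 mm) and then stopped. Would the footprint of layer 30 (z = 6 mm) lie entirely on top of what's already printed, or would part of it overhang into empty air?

Compare the two slices. At z = 5.8: the 7.5×5 cube contributes its full rectangle (area 37.50 mm²); the cube at (2, -2.5) (footprint 27.5×30) is included at this height (area 825.00 mm²); the cube at (9.5, 4) is not intersected at this z (z outside [-0.5, 5.5]); After the difference (first − rest): starting from the 7.5×5 cube (37.50 mm²), the 27.5×30 cube at (2, -2.5) partially overlaps it — only the 27.50 mm² overlap (of its 825.00 mm²) is removed, clipping the outline — area = 10.00 mm². At z = 6: the cube is present — its section is the full 7.5×5 rectangle (area 37.50 mm²); the cube at (2, -2.5) is present — its section is the full 27.5×30 rectangle (area 825.00 mm²); the cube at (9.5, 4) is absent (z outside [-0.5, 5.5]); After the difference (first − rest): starting from the 7.5×5 cube (37.50 mm²), the 27.5×30 cube at (2, -2.5) partially overlaps it — only the 27.50 mm² overlap (of its 825.00 mm²) is removed, clipping the outline — area = 10.00 mm². Checking containment: the cross-section at z = 6 is a subset of the cross-section at z = 5.8.

entirely on top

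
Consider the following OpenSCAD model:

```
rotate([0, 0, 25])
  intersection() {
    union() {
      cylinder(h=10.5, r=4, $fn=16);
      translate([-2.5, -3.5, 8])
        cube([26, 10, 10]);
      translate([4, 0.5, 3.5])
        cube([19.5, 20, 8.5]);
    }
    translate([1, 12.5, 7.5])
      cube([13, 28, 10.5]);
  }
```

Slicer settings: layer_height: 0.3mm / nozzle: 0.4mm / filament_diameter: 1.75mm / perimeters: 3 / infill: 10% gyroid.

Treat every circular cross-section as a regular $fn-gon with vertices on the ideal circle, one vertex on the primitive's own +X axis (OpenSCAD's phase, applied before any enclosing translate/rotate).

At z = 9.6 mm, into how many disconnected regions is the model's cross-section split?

1

At z = 9.6 mm: the r=4 cylinder gives a regular 16-gon of circumradius 4 (constant along its height); the 26×10 cube at (-2.5, -3.5) contributes its full rectangle; the cube at (4, 0.5) is present — its section is the full 19.5×20 rectangle; Merging all regions: the regions partially overlap (shared area 158.69 mm²), so overlapping operands fuse into one piece — 1 connected region; the cube at (1, 12.5) is present — its section is the full 13×28 rectangle; Keeping only the common overlap: the 13×28 cube at (1, 12.5) partially overlaps the result so far; clipping to the common part keeps 80.00 mm² — 1 connected region; (whole slice rotated 25° about Z — lengths, areas and connectivity unchanged). The result has 1 disconnected region.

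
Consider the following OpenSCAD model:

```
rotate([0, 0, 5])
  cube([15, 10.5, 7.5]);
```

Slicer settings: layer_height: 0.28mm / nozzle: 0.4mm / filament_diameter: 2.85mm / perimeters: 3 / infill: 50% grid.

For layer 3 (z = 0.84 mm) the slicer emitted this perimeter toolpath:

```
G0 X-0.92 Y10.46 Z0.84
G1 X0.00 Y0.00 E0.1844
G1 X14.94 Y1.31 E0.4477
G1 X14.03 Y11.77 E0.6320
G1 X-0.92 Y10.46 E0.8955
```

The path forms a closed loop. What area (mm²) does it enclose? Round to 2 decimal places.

Apply the shoelace formula to the sequence of (X, Y) vertices; enclosed area = 157.52 mm².

157.52 mm²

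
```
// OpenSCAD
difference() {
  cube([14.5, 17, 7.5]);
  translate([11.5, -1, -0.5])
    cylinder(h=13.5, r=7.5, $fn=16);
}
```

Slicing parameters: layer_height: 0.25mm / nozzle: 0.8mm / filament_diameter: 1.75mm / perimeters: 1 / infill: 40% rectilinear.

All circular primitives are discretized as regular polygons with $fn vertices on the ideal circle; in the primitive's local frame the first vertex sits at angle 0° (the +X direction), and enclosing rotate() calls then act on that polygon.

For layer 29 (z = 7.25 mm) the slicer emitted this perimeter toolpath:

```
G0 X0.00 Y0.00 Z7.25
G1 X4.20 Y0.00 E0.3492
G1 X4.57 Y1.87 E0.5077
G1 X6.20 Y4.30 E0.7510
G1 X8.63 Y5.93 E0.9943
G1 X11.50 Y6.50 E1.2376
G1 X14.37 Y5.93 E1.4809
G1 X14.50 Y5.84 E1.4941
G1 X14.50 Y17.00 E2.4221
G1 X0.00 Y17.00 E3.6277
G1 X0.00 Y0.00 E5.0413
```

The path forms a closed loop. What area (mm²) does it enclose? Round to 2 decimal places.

Apply the shoelace formula to the sequence of (X, Y) vertices; enclosed area = 192.26 mm².

192.26 mm²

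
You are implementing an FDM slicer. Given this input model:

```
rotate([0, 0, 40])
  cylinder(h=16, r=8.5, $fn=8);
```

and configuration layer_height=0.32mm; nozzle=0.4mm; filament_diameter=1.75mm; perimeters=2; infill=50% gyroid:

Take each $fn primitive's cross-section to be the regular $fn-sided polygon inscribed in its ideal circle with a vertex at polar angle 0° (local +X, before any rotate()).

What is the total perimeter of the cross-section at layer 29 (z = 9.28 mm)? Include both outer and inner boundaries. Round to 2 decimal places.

At z = 9.28 mm: the cylinder: section is a regular 8-gon, circumradius r=8.5 (perimeter = 2·8·8.500·sin(180°/8) = 52.04 mm); (rotated 40° about Z; rotation is an isometry so areas/perimeters/island counts are preserved). Overall, the cross-section is a single solid region. Total boundary length (outer) = 52.04 mm.

52.04 mm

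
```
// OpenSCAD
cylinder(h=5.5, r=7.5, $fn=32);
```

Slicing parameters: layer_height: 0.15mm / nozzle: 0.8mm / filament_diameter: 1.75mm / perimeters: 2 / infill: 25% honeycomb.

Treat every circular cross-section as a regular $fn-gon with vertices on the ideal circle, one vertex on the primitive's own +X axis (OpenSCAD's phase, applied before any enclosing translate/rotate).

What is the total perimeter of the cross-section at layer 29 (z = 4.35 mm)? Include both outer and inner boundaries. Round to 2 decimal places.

At z = 4.35 mm: the r=7.5 cylinder gives a regular 32-gon of circumradius 7.5 (constant along its height) (perimeter = 2·32·7.500·sin(180°/32) = 47.05 mm). Overall, the cross-section is a single solid region. Total boundary length (outer) = 47.05 mm.

47.05 mm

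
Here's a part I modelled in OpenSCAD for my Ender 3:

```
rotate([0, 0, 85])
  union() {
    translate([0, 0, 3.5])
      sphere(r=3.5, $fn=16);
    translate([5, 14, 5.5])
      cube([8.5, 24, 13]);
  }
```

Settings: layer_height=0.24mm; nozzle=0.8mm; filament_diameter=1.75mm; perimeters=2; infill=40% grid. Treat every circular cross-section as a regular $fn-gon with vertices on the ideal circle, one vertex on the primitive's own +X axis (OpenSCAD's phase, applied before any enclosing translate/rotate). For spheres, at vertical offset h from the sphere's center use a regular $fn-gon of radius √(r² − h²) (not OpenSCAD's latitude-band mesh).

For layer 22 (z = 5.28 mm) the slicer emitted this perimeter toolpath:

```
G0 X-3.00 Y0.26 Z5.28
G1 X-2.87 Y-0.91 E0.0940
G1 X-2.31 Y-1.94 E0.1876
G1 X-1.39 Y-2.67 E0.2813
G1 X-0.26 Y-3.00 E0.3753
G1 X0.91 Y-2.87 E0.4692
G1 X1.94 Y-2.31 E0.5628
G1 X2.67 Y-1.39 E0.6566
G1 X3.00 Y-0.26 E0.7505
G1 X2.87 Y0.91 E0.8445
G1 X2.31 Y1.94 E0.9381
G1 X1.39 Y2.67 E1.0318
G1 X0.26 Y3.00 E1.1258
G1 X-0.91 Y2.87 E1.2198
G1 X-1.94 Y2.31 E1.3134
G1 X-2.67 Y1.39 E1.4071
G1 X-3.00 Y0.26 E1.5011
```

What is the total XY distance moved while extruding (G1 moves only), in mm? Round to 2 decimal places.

Sum the Euclidean lengths of each G1 segment: total = 18.80 mm.

18.80 mm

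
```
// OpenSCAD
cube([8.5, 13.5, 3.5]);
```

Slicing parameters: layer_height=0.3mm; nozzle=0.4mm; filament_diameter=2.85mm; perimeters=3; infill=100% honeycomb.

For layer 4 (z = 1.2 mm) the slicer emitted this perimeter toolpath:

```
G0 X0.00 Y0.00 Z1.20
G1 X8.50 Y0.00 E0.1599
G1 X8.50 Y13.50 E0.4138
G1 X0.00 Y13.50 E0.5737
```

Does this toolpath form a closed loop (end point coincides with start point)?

Start point (G0): (0.00, 0.00). End point (last G1): the path does not return to the start — open.

no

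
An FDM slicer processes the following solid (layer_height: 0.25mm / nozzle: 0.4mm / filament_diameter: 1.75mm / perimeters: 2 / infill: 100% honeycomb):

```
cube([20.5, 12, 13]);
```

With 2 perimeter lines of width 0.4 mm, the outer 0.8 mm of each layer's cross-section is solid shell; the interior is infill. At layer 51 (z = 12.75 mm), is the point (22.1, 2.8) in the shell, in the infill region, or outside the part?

outside

At z = 12.75 mm: the cube is present — its section is the full 20.5×12 rectangle. Overall, the cross-section is a single solid region. The nearest boundary edge runs (20.50, 0.00)→(20.50, 12.00); distance from the point to it = 1.60 mm. The point is not inside any of the regions above, so it lies outside the cross-section (1.60 mm from the nearest boundary).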